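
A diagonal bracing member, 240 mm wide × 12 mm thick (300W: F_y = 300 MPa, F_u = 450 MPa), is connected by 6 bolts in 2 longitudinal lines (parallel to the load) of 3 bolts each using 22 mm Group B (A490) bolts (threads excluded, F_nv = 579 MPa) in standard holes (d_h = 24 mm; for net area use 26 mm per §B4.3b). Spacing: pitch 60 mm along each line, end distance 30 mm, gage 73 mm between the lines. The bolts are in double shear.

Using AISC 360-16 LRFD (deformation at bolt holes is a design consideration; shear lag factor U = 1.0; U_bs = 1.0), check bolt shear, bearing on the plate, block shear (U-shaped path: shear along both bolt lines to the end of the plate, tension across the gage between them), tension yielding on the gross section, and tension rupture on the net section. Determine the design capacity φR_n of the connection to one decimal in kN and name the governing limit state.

603.5 kN (block shear governs)

Bolt shear: A_b = π(22)²/4 = 380.13 mm². φR_n = 0.75 × 579 × 380.13 × 6 × 2 = 1980.9 kN.
Bearing (12 mm plate, F_u = 450 MPa): end bolts L_c = 30 − 24/2 = 18, R_n = min(1.2×18×12×450, 2.4×22×12×450) = 116.64 kN/bolt; interior L_c = 60 − 24 = 36, R_n = 233.28 kN/bolt. φR_n = 0.75 × (2×116.64 + 4×233.28) = 874.8 kN.
Block shear: shear path 2×[30+2×60] = 2×150 mm, A_gv = 3600, A_nv = 2×(150 − 2.5×26)×12 = 2040 mm²; tension across gage: (73 − 1×26)×12 = 564 mm². R_n = min(0.6×450×2040, 0.6×300×3600) + 1.0×450×564 = min(550.8, 648) + 253.8 = 804.6 kN. φR_n = 0.75 × 804.6 = 603.5 kN.
Tension yield (gross): A_g = 240×12 = 2880 mm². φR_n = 0.90 × 300 × 2880 = 777.6 kN.
Tension rupture (net): A_n = (240 − 2×26)×12 = 2256 mm² (U = 1.0, A_e = A_n). φR_n = 0.75 × 450 × 2256 = 761.4 kN.
Governing: min(1980.9, 874.8, 603.5, 777.6, 761.4) = 603.5 kN → block shear.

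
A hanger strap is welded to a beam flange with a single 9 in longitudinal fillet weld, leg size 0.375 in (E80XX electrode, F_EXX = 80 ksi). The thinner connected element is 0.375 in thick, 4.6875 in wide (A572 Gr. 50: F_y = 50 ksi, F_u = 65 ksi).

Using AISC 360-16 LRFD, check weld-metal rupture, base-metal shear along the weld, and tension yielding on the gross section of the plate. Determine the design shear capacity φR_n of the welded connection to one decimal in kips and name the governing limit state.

79.1 kips (gross-section yield governs)

Weld metal: throat = 0.707×0.375 = 0.26513 in, L = 9 in. φR_n = 0.75 × 0.6 × 80 × 0.26513 × 9 = 85.9 kips.
Base metal shear (0.375 in plate): yield φR_n = 1.0×0.6×50×0.375×9 = 101.3 kips; rupture φR_n = 0.75×0.6×65×0.375×9 = 98.7 kips; take 98.7 kips (rupture).
Tension yield (gross): A_g = 4.6875×0.375 = 1.7578 in². φR_n = 0.90 × 50 × 1.7578 = 79.1 kips.
Governing: min(85.9, 98.7, 79.1) = 79.1 kips → gross-section yield.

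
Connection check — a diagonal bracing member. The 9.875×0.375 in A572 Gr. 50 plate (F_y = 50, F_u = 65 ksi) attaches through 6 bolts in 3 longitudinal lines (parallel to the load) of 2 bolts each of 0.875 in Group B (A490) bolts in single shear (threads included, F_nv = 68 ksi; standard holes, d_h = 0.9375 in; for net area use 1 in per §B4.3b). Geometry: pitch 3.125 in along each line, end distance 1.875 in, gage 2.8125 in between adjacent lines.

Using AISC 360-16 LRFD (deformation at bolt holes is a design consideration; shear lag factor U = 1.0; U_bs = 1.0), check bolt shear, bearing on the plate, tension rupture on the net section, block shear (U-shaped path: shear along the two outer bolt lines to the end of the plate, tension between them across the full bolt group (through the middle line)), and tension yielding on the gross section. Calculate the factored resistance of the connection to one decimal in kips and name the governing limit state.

125.7 kips (net-section rupture governs)

Bolt shear: A_b = π(0.875)²/4 = 0.60132 in². φR_n = 0.75 × 68 × 0.60132 × 6 × 1 = 184.0 kips.
Bearing (0.375 in plate, F_u = 65 ksi): end bolts L_c = 1.875 − 0.9375/2 = 1.40625, R_n = min(1.2×1.40625×0.375×65, 2.4×0.875×0.375×65) = 41.133 kips/bolt; interior L_c = 3.125 − 0.9375 = 2.1875, R_n = 51.188 kips/bolt. φR_n = 0.75 × (3×41.133 + 3×51.188) = 207.7 kips.
Tension rupture (net): A_n = (9.875 − 3×1)×0.375 = 2.5781 in² (U = 1.0, A_e = A_n). φR_n = 0.75 × 65 × 2.5781 = 125.7 kips.
Block shear: shear path 2×[1.875+1×3.125] = 2×5 in, A_gv = 3.75, A_nv = 2×(5 − 1.5×1)×0.375 = 2.625 in²; tension across gage: (5.625 − 2×1)×0.375 = 1.3594 in². R_n = min(0.6×65×2.625, 0.6×50×3.75) + 1.0×65×1.3594 = min(102.38, 112.5) + 88.361 = 190.74 kips. φR_n = 0.75 × 190.74 = 143.1 kips.
Tension yield (gross): A_g = 9.875×0.375 = 3.7031 in². φR_n = 0.90 × 50 × 3.7031 = 166.6 kips.
Governing: min(184.0, 207.7, 125.7, 143.1, 166.6) = 125.7 kips → net-section rupture.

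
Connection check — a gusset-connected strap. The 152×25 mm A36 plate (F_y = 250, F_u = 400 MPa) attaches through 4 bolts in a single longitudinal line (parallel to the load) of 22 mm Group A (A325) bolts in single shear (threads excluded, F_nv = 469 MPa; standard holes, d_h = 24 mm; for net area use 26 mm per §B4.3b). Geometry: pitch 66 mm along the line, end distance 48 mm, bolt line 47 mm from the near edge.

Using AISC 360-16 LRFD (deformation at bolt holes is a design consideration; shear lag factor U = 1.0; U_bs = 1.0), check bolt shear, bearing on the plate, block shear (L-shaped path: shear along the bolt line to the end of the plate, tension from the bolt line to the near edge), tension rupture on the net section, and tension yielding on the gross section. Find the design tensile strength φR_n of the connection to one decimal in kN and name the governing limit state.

Bolt shear: A_b = π(22)²/4 = 380.13 mm². φR_n = 0.75 × 469 × 380.13 × 4 × 1 = 534.8 kN.
Bearing (25 mm plate, F_u = 400 MPa): end bolts L_c = 48 − 24/2 = 36, R_n = min(1.2×36×25×400, 2.4×22×25×400) = 432 kN/bolt; interior L_c = 66 − 24 = 42, R_n = 504 kN/bolt. φR_n = 0.75 × (1×432 + 3×504) = 1458.0 kN.
Block shear: shear path 1×[48+3×66] = 1×246 mm, A_gv = 6150, A_nv = 1×(246 − 3.5×26)×25 = 3875 mm²; tension to near edge: (47 − 0.5×26)×25 = 850 mm². R_n = min(0.6×400×3875, 0.6×250×6150) + 1.0×400×850 = min(930, 922.5) + 340 = 1262.5 kN. φR_n = 0.75 × 1262.5 = 946.9 kN.
Tension rupture (net): A_n = (152 − 1×26)×25 = 3150 mm² (U = 1.0, A_e = A_n). φR_n = 0.75 × 400 × 3150 = 945.0 kN.
Tension yield (gross): A_g = 152×25 = 3800 mm². φR_n = 0.90 × 250 × 3800 = 855.0 kN.
Governing: min(534.8, 1458.0, 946.9, 945.0, 855.0) = 534.8 kN → bolt shear.

534.8 kN (bolt shear governs)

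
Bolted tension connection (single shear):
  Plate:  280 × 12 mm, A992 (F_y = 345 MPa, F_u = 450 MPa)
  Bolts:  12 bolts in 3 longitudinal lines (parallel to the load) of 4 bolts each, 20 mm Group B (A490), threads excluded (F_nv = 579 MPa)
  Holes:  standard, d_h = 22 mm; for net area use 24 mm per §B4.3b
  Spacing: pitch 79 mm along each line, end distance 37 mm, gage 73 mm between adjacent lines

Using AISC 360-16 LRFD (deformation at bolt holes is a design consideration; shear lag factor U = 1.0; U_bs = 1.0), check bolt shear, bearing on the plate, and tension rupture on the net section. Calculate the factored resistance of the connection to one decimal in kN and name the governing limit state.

842.4 kN (net-section rupture governs)

Bolt shear: A_b = π(20)²/4 = 314.16 mm². φR_n = 0.75 × 579 × 314.16 × 12 × 1 = 1637.1 kN.
Bearing (12 mm plate, F_u = 450 MPa): end bolts L_c = 37 − 22/2 = 26, R_n = min(1.2×26×12×450, 2.4×20×12×450) = 168.48 kN/bolt; interior L_c = 79 − 22 = 57, R_n = 259.2 kN/bolt. φR_n = 0.75 × (3×168.48 + 9×259.2) = 2128.7 kN.
Tension rupture (net): A_n = (280 − 3×24)×12 = 2496 mm² (U = 1.0, A_e = A_n). φR_n = 0.75 × 450 × 2496 = 842.4 kN.
Governing: min(1637.1, 2128.7, 842.4) = 842.4 kN → net-section rupture.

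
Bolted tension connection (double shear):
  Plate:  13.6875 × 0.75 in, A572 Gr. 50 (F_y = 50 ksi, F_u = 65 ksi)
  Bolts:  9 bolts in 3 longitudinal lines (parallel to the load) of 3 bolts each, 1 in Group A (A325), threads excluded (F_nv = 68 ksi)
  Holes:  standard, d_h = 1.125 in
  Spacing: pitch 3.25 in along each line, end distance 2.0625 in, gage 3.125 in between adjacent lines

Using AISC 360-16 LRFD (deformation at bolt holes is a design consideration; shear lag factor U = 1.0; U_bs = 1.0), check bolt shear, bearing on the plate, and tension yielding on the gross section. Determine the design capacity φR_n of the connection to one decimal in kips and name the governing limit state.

Bolt shear: A_b = π(1)²/4 = 0.7854 in². φR_n = 0.75 × 68 × 0.7854 × 9 × 2 = 721.0 kips.
Bearing (0.75 in plate, F_u = 65 ksi): end bolts L_c = 2.0625 − 1.125/2 = 1.5, R_n = min(1.2×1.5×0.75×65, 2.4×1×0.75×65) = 87.75 kips/bolt; interior L_c = 3.25 − 1.125 = 2.125, R_n = 117 kips/bolt. φR_n = 0.75 × (3×87.75 + 6×117) = 723.9 kips.
Tension yield (gross): A_g = 13.6875×0.75 = 10.266 in². φR_n = 0.90 × 50 × 10.266 = 462.0 kips.
Governing: min(721.0, 723.9, 462.0) = 462.0 kips → gross-section yield.

462.0 kips (gross-section yield governs)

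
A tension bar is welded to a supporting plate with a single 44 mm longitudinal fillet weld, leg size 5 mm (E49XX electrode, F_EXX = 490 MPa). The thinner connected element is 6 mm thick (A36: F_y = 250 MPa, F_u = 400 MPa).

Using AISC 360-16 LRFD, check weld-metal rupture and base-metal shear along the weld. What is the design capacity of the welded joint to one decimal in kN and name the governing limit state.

34.3 kN (weld metal governs)

Weld metal: throat = 0.707×5 = 3.535 mm, L = 44 mm. φR_n = 0.75 × 0.6 × 490 × 3.535 × 44 = 34.3 kN.
Base metal shear (6 mm plate): yield φR_n = 1.0×0.6×250×6×44 = 39.6 kN; rupture φR_n = 0.75×0.6×400×6×44 = 47.5 kN; take 39.6 kN (yield).
Governing: min(34.3, 39.6) = 34.3 kN → weld metal.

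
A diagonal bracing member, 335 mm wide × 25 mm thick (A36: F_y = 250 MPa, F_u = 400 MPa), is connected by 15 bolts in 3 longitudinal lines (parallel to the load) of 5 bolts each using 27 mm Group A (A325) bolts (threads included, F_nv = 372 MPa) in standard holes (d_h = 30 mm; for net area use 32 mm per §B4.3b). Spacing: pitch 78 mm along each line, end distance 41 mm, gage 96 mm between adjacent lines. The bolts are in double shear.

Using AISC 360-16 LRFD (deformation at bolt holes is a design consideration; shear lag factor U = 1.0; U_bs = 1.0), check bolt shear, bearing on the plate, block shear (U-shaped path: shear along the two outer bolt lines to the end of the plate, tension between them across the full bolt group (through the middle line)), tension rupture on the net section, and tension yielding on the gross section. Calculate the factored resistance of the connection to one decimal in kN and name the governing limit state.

1792.5 kN (net-section rupture governs)

Bolt shear: A_b = π(27)²/4 = 572.56 mm². φR_n = 0.75 × 372 × 572.56 × 15 × 2 = 4792.3 kN.
Bearing (25 mm plate, F_u = 400 MPa): end bolts L_c = 41 − 30/2 = 26, R_n = min(1.2×26×25×400, 2.4×27×25×400) = 312 kN/bolt; interior L_c = 78 − 30 = 48, R_n = 576 kN/bolt. φR_n = 0.75 × (3×312 + 12×576) = 5886.0 kN.
Block shear: shear path 2×[41+4×78] = 2×353 mm, A_gv = 17650, A_nv = 2×(353 − 4.5×32)×25 = 10450 mm²; tension across gage: (192 − 2×32)×25 = 3200 mm². R_n = min(0.6×400×10450, 0.6×250×17650) + 1.0×400×3200 = min(2508, 2647.5) + 1280 = 3788 kN. φR_n = 0.75 × 3788 = 2841.0 kN.
Tension rupture (net): A_n = (335 − 3×32)×25 = 5975 mm² (U = 1.0, A_e = A_n). φR_n = 0.75 × 400 × 5975 = 1792.5 kN.
Tension yield (gross): A_g = 335×25 = 8375 mm². φR_n = 0.90 × 250 × 8375 = 1884.4 kN.
Governing: min(4792.3, 5886.0, 2841.0, 1792.5, 1884.4) = 1792.5 kN → net-section rupture.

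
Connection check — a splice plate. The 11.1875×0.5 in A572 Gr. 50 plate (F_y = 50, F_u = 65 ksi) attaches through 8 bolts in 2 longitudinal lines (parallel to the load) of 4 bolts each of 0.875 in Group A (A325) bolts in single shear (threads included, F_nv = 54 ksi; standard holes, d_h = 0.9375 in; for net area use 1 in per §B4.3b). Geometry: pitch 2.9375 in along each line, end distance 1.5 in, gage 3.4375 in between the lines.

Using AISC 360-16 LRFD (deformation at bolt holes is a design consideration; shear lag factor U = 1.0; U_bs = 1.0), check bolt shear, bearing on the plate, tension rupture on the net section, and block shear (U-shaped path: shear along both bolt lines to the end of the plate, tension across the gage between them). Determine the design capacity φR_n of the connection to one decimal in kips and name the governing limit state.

194.8 kips (bolt shear governs)

Bolt shear: A_b = π(0.875)²/4 = 0.60132 in². φR_n = 0.75 × 54 × 0.60132 × 8 × 1 = 194.8 kips.
Bearing (0.5 in plate, F_u = 65 ksi): end bolts L_c = 1.5 − 0.9375/2 = 1.03125, R_n = min(1.2×1.03125×0.5×65, 2.4×0.875×0.5×65) = 40.219 kips/bolt; interior L_c = 2.9375 − 0.9375 = 2, R_n = 68.25 kips/bolt. φR_n = 0.75 × (2×40.219 + 6×68.25) = 367.5 kips.
Tension rupture (net): A_n = (11.1875 − 2×1)×0.5 = 4.5938 in² (U = 1.0, A_e = A_n). φR_n = 0.75 × 65 × 4.5938 = 223.9 kips.
Block shear: shear path 2×[1.5+3×2.9375] = 2×10.3125 in, A_gv = 10.313, A_nv = 2×(10.3125 − 3.5×1)×0.5 = 6.8125 in²; tension across gage: (3.4375 − 1×1)×0.5 = 1.2188 in². R_n = min(0.6×65×6.8125, 0.6×50×10.313) + 1.0×65×1.2188 = min(265.69, 309.39) + 79.222 = 344.91 kips. φR_n = 0.75 × 344.91 = 258.7 kips.
Governing: min(194.8, 367.5, 223.9, 258.7) = 194.8 kips → bolt shear.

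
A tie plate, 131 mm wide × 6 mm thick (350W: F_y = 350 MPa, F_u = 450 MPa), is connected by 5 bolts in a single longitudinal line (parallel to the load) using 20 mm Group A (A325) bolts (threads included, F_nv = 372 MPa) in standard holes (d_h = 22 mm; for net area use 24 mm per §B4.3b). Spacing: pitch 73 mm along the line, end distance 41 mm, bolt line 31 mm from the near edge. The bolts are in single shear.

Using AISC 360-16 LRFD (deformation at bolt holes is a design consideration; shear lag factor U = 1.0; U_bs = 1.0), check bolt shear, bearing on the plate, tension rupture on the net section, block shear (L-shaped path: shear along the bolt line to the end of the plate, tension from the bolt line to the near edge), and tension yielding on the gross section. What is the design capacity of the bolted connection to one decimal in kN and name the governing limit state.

216.7 kN (net-section rupture governs)

Bolt shear: A_b = π(20)²/4 = 314.16 mm². φR_n = 0.75 × 372 × 314.16 × 5 × 1 = 438.3 kN.
Bearing (6 mm plate, F_u = 450 MPa): end bolts L_c = 41 − 22/2 = 30, R_n = min(1.2×30×6×450, 2.4×20×6×450) = 97.2 kN/bolt; interior L_c = 73 − 22 = 51, R_n = 129.6 kN/bolt. φR_n = 0.75 × (1×97.2 + 4×129.6) = 461.7 kN.
Tension rupture (net): A_n = (131 − 1×24)×6 = 642 mm² (U = 1.0, A_e = A_n). φR_n = 0.75 × 450 × 642 = 216.7 kN.
Block shear: shear path 1×[41+4×73] = 1×333 mm, A_gv = 1998, A_nv = 1×(333 − 4.5×24)×6 = 1350 mm²; tension to near edge: (31 − 0.5×24)×6 = 114 mm². R_n = min(0.6×450×1350, 0.6×350×1998) + 1.0×450×114 = min(364.5, 419.58) + 51.3 = 415.8 kN. φR_n = 0.75 × 415.8 = 311.9 kN.
Tension yield (gross): A_g = 131×6 = 786 mm². φR_n = 0.90 × 350 × 786 = 247.6 kN.
Governing: min(438.3, 461.7, 216.7, 311.9, 247.6) = 216.7 kN → net-section rupture.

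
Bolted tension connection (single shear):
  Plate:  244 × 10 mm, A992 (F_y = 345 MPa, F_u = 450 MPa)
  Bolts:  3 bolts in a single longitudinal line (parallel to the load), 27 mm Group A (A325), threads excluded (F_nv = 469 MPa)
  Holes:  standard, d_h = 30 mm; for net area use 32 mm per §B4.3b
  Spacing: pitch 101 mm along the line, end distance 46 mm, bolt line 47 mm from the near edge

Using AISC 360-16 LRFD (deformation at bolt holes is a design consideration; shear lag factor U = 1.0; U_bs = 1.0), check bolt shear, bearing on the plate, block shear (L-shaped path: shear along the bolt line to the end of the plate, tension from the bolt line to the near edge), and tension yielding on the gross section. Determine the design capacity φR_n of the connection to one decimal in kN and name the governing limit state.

Bolt shear: A_b = π(27)²/4 = 572.56 mm². φR_n = 0.75 × 469 × 572.56 × 3 × 1 = 604.2 kN.
Bearing (10 mm plate, F_u = 450 MPa): end bolts L_c = 46 − 30/2 = 31, R_n = min(1.2×31×10×450, 2.4×27×10×450) = 167.4 kN/bolt; interior L_c = 101 − 30 = 71, R_n = 291.6 kN/bolt. φR_n = 0.75 × (1×167.4 + 2×291.6) = 563.0 kN.
Block shear: shear path 1×[46+2×101] = 1×248 mm, A_gv = 2480, A_nv = 1×(248 − 2.5×32)×10 = 1680 mm²; tension to near edge: (47 − 0.5×32)×10 = 310 mm². R_n = min(0.6×450×1680, 0.6×345×2480) + 1.0×450×310 = min(453.6, 513.36) + 139.5 = 593.1 kN. φR_n = 0.75 × 593.1 = 444.8 kN.
Tension yield (gross): A_g = 244×10 = 2440 mm². φR_n = 0.90 × 345 × 2440 = 757.6 kN.
Governing: min(604.2, 563.0, 444.8, 757.6) = 444.8 kN → block shear.

444.8 kN (block shear governs)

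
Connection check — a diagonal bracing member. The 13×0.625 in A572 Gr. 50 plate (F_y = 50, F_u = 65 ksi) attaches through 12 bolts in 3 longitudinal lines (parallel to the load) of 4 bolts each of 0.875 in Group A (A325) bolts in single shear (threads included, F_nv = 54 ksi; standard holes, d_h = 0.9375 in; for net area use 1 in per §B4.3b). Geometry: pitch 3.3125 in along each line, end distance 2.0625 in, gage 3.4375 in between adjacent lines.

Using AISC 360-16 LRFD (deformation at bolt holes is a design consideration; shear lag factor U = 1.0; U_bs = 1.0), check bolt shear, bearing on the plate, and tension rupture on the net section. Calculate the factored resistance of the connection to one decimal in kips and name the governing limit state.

292.2 kips (bolt shear governs)

Bolt shear: A_b = π(0.875)²/4 = 0.60132 in². φR_n = 0.75 × 54 × 0.60132 × 12 × 1 = 292.2 kips.
Bearing (0.625 in plate, F_u = 65 ksi): end bolts L_c = 2.0625 − 0.9375/2 = 1.59375, R_n = min(1.2×1.59375×0.625×65, 2.4×0.875×0.625×65) = 77.695 kips/bolt; interior L_c = 3.3125 − 0.9375 = 2.375, R_n = 85.313 kips/bolt. φR_n = 0.75 × (3×77.695 + 9×85.313) = 750.7 kips.
Tension rupture (net): A_n = (13 − 3×1)×0.625 = 6.25 in² (U = 1.0, A_e = A_n). φR_n = 0.75 × 65 × 6.25 = 304.7 kips.
Governing: min(292.2, 750.7, 304.7) = 292.2 kips → bolt shear.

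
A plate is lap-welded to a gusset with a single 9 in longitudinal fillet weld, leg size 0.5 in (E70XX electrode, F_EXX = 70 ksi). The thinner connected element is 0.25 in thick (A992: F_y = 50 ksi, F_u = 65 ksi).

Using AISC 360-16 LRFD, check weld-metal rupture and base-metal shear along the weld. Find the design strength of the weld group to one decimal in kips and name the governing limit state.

Weld metal: throat = 0.707×0.5 = 0.3535 in, L = 9 in. φR_n = 0.75 × 0.6 × 70 × 0.3535 × 9 = 100.2 kips.
Base metal shear (0.25 in plate): yield φR_n = 1.0×0.6×50×0.25×9 = 67.5 kips; rupture φR_n = 0.75×0.6×65×0.25×9 = 65.8 kips; take 65.8 kips (rupture).
Governing: min(100.2, 65.8) = 65.8 kips → base-metal shear.

65.8 kips (base-metal shear governs)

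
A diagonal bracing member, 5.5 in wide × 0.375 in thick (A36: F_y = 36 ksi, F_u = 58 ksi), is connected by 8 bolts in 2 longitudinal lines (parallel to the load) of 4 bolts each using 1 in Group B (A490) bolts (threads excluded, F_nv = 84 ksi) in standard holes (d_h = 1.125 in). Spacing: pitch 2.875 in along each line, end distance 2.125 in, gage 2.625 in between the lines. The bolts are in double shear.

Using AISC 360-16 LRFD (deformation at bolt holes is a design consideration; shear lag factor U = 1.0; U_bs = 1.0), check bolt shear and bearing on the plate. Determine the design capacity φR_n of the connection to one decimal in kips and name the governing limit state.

266.7 kips (bearing governs)

Bolt shear: A_b = π(1)²/4 = 0.7854 in². φR_n = 0.75 × 84 × 0.7854 × 8 × 2 = 791.7 kips.
Bearing (0.375 in plate, F_u = 58 ksi): end bolts L_c = 2.125 − 1.125/2 = 1.5625, R_n = min(1.2×1.5625×0.375×58, 2.4×1×0.375×58) = 40.781 kips/bolt; interior L_c = 2.875 − 1.125 = 1.75, R_n = 45.675 kips/bolt. φR_n = 0.75 × (2×40.781 + 6×45.675) = 266.7 kips.
Governing: min(791.7, 266.7) = 266.7 kips → bearing.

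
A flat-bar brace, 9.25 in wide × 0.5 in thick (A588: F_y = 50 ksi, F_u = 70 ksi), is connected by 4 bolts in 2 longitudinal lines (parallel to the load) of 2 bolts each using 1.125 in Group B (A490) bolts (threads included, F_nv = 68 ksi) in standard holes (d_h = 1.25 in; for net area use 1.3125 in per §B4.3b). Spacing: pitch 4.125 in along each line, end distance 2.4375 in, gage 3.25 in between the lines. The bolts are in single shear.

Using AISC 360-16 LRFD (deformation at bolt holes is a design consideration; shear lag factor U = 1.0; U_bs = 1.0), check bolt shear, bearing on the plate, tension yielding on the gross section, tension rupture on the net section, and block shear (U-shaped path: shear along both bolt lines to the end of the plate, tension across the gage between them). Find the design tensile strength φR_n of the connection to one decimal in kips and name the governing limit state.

173.9 kips (net-section rupture governs)

Bolt shear: A_b = π(1.125)²/4 = 0.99402 in². φR_n = 0.75 × 68 × 0.99402 × 4 × 1 = 202.8 kips.
Bearing (0.5 in plate, F_u = 70 ksi): end bolts L_c = 2.4375 − 1.25/2 = 1.8125, R_n = min(1.2×1.8125×0.5×70, 2.4×1.125×0.5×70) = 76.125 kips/bolt; interior L_c = 4.125 − 1.25 = 2.875, R_n = 94.5 kips/bolt. φR_n = 0.75 × (2×76.125 + 2×94.5) = 255.9 kips.
Tension yield (gross): A_g = 9.25×0.5 = 4.625 in². φR_n = 0.90 × 50 × 4.625 = 208.1 kips.
Tension rupture (net): A_n = (9.25 − 2×1.3125)×0.5 = 3.3125 in² (U = 1.0, A_e = A_n). φR_n = 0.75 × 70 × 3.3125 = 173.9 kips.
Block shear: shear path 2×[2.4375+1×4.125] = 2×6.5625 in, A_gv = 6.5625, A_nv = 2×(6.5625 − 1.5×1.3125)×0.5 = 4.5938 in²; tension across gage: (3.25 − 1×1.3125)×0.5 = 0.96875 in². R_n = min(0.6×70×4.5938, 0.6×50×6.5625) + 1.0×70×0.96875 = min(192.94, 196.88) + 67.813 = 260.75 kips. φR_n = 0.75 × 260.75 = 195.6 kips.
Governing: min(202.8, 255.9, 208.1, 173.9, 195.6) = 173.9 kips → net-section rupture.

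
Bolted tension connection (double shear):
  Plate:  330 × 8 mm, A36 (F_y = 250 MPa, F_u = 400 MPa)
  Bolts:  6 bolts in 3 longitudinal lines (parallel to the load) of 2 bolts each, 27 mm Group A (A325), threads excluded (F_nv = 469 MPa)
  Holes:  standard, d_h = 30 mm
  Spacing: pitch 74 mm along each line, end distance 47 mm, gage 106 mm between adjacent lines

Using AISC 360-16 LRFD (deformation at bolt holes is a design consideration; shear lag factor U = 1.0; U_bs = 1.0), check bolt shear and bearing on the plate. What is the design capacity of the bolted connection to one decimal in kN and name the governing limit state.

656.6 kN (bearing governs)

Bolt shear: A_b = π(27)²/4 = 572.56 mm². φR_n = 0.75 × 469 × 572.56 × 6 × 2 = 2416.8 kN.
Bearing (8 mm plate, F_u = 400 MPa): end bolts L_c = 47 − 30/2 = 32, R_n = min(1.2×32×8×400, 2.4×27×8×400) = 122.88 kN/bolt; interior L_c = 74 − 30 = 44, R_n = 168.96 kN/bolt. φR_n = 0.75 × (3×122.88 + 3×168.96) = 656.6 kN.
Governing: min(2416.8, 656.6) = 656.6 kN → bearing.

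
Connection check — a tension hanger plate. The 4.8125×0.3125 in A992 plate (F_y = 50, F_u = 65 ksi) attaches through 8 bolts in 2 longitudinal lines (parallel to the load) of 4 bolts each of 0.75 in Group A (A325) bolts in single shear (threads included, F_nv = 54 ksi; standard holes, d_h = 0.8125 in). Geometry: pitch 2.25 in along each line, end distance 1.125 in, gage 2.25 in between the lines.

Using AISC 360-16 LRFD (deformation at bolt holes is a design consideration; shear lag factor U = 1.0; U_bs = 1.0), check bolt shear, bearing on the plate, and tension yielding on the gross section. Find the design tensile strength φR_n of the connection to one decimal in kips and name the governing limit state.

67.7 kips (gross-section yield governs)

Bolt shear: A_b = π(0.75)²/4 = 0.44179 in². φR_n = 0.75 × 54 × 0.44179 × 8 × 1 = 143.1 kips.
Bearing (0.3125 in plate, F_u = 65 ksi): end bolts L_c = 1.125 − 0.8125/2 = 0.71875, R_n = min(1.2×0.71875×0.3125×65, 2.4×0.75×0.3125×65) = 17.52 kips/bolt; interior L_c = 2.25 − 0.8125 = 1.4375, R_n = 35.039 kips/bolt. φR_n = 0.75 × (2×17.52 + 6×35.039) = 184.0 kips.
Tension yield (gross): A_g = 4.8125×0.3125 = 1.5039 in². φR_n = 0.90 × 50 × 1.5039 = 67.7 kips.
Governing: min(143.1, 184.0, 67.7) = 67.7 kips → gross-section yield.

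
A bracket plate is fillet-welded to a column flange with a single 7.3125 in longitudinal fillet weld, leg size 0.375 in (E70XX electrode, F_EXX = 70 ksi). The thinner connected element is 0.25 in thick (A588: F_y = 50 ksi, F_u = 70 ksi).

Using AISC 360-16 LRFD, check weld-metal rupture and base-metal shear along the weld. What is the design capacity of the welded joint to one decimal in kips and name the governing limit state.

Weld metal: throat = 0.707×0.375 = 0.26513 in, L = 7.3125 in. φR_n = 0.75 × 0.6 × 70 × 0.26513 × 7.3125 = 61.1 kips.
Base metal shear (0.25 in plate): yield φR_n = 1.0×0.6×50×0.25×7.3125 = 54.8 kips; rupture φR_n = 0.75×0.6×70×0.25×7.3125 = 57.6 kips; take 54.8 kips (yield).
Governing: min(61.1, 54.8) = 54.8 kips → base-metal shear.

54.8 kips (base-metal shear governs)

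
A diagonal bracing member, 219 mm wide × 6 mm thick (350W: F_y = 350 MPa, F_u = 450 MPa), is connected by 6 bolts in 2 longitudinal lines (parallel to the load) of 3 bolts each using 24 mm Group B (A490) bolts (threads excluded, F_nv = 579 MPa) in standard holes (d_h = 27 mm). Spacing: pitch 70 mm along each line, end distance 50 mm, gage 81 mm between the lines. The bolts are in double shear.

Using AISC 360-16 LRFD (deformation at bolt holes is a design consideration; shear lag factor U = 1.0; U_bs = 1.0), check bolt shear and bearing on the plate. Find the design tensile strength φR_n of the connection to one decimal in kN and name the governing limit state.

Bolt shear: A_b = π(24)²/4 = 452.39 mm². φR_n = 0.75 × 579 × 452.39 × 6 × 2 = 2357.4 kN.
Bearing (6 mm plate, F_u = 450 MPa): end bolts L_c = 50 − 27/2 = 36.5, R_n = min(1.2×36.5×6×450, 2.4×24×6×450) = 118.26 kN/bolt; interior L_c = 70 − 27 = 43, R_n = 139.32 kN/bolt. φR_n = 0.75 × (2×118.26 + 4×139.32) = 595.4 kN.
Governing: min(2357.4, 595.4) = 595.4 kN → bearing.

595.4 kN (bearing governs)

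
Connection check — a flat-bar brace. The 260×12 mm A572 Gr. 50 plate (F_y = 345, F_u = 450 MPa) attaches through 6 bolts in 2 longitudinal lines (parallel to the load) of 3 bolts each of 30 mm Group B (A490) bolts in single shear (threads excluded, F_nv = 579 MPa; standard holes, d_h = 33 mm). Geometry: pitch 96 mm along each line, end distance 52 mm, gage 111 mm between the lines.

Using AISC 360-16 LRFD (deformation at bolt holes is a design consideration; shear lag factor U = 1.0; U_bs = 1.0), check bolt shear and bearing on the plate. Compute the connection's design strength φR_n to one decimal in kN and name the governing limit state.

Bolt shear: A_b = π(30)²/4 = 706.86 mm². φR_n = 0.75 × 579 × 706.86 × 6 × 1 = 1841.7 kN.
Bearing (12 mm plate, F_u = 450 MPa): end bolts L_c = 52 − 33/2 = 35.5, R_n = min(1.2×35.5×12×450, 2.4×30×12×450) = 230.04 kN/bolt; interior L_c = 96 − 33 = 63, R_n = 388.8 kN/bolt. φR_n = 0.75 × (2×230.04 + 4×388.8) = 1511.5 kN.
Governing: min(1841.7, 1511.5) = 1511.5 kN → bearing.

1511.5 kN (bearing governs)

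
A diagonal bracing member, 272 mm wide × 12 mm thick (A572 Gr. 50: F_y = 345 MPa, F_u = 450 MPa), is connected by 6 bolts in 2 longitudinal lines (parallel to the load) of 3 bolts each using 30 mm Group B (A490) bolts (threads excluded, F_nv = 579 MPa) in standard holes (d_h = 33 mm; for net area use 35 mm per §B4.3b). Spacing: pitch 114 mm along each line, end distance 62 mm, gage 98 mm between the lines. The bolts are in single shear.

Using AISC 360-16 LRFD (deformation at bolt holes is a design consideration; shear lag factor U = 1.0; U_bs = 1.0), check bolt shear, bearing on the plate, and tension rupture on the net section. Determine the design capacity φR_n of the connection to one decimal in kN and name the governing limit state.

818.1 kN (net-section rupture governs)

Bolt shear: A_b = π(30)²/4 = 706.86 mm². φR_n = 0.75 × 579 × 706.86 × 6 × 1 = 1841.7 kN.
Bearing (12 mm plate, F_u = 450 MPa): end bolts L_c = 62 − 33/2 = 45.5, R_n = min(1.2×45.5×12×450, 2.4×30×12×450) = 294.84 kN/bolt; interior L_c = 114 − 33 = 81, R_n = 388.8 kN/bolt. φR_n = 0.75 × (2×294.84 + 4×388.8) = 1608.7 kN.
Tension rupture (net): A_n = (272 − 2×35)×12 = 2424 mm² (U = 1.0, A_e = A_n). φR_n = 0.75 × 450 × 2424 = 818.1 kN.
Governing: min(1841.7, 1608.7, 818.1) = 818.1 kN → net-section rupture.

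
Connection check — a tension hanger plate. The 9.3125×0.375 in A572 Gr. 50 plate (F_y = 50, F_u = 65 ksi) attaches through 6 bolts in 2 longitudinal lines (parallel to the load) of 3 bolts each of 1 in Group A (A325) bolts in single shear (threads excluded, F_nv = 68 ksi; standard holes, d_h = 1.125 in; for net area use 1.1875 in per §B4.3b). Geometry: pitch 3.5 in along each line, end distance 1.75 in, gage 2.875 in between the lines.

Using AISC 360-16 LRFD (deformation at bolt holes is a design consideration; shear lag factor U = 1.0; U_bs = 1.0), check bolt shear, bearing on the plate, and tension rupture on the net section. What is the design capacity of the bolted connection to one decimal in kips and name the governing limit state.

126.8 kips (net-section rupture governs)

Bolt shear: A_b = π(1)²/4 = 0.7854 in². φR_n = 0.75 × 68 × 0.7854 × 6 × 1 = 240.3 kips.
Bearing (0.375 in plate, F_u = 65 ksi): end bolts L_c = 1.75 − 1.125/2 = 1.1875, R_n = min(1.2×1.1875×0.375×65, 2.4×1×0.375×65) = 34.734 kips/bolt; interior L_c = 3.5 − 1.125 = 2.375, R_n = 58.5 kips/bolt. φR_n = 0.75 × (2×34.734 + 4×58.5) = 227.6 kips.
Tension rupture (net): A_n = (9.3125 − 2×1.1875)×0.375 = 2.6016 in² (U = 1.0, A_e = A_n). φR_n = 0.75 × 65 × 2.6016 = 126.8 kips.
Governing: min(240.3, 227.6, 126.8) = 126.8 kips → net-section rupture.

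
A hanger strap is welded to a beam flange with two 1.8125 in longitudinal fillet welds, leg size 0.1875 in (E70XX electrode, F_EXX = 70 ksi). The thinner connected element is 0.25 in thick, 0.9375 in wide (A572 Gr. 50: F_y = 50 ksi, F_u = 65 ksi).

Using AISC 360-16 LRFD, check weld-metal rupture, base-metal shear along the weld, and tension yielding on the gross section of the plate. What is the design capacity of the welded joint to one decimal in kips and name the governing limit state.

Weld metal: throat = 0.707×0.1875 = 0.13256 in, L = 2×1.8125 = 3.625 in. φR_n = 0.75 × 0.6 × 70 × 0.13256 × 3.625 = 15.1 kips.
Base metal shear (0.25 in plate): yield φR_n = 1.0×0.6×50×0.25×3.625 = 27.2 kips; rupture φR_n = 0.75×0.6×65×0.25×3.625 = 26.5 kips; take 26.5 kips (rupture).
Tension yield (gross): A_g = 0.9375×0.25 = 0.23438 in². φR_n = 0.90 × 50 × 0.23438 = 10.5 kips.
Governing: min(15.1, 26.5, 10.5) = 10.5 kips → gross-section yield.

10.5 kips (gross-section yield governs)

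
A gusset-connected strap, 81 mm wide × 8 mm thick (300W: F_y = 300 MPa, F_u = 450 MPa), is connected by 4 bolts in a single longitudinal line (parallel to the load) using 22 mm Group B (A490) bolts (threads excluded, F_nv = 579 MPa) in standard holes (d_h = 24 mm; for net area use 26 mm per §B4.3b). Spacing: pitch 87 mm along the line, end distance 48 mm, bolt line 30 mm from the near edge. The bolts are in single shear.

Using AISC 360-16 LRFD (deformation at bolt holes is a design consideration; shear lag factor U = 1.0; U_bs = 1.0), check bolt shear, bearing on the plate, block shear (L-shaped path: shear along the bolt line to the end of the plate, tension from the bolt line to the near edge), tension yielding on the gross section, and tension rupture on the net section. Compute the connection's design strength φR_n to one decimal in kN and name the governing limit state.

Bolt shear: A_b = π(22)²/4 = 380.13 mm². φR_n = 0.75 × 579 × 380.13 × 4 × 1 = 660.3 kN.
Bearing (8 mm plate, F_u = 450 MPa): end bolts L_c = 48 − 24/2 = 36, R_n = min(1.2×36×8×450, 2.4×22×8×450) = 155.52 kN/bolt; interior L_c = 87 − 24 = 63, R_n = 190.08 kN/bolt. φR_n = 0.75 × (1×155.52 + 3×190.08) = 544.3 kN.
Block shear: shear path 1×[48+3×87] = 1×309 mm, A_gv = 2472, A_nv = 1×(309 − 3.5×26)×8 = 1744 mm²; tension to near edge: (30 − 0.5×26)×8 = 136 mm². R_n = min(0.6×450×1744, 0.6×300×2472) + 1.0×450×136 = min(470.88, 444.96) + 61.2 = 506.16 kN. φR_n = 0.75 × 506.16 = 379.6 kN.
Tension yield (gross): A_g = 81×8 = 648 mm². φR_n = 0.90 × 300 × 648 = 175.0 kN.
Tension rupture (net): A_n = (81 − 1×26)×8 = 440 mm² (U = 1.0, A_e = A_n). φR_n = 0.75 × 450 × 440 = 148.5 kN.
Governing: min(660.3, 544.3, 379.6, 175.0, 148.5) = 148.5 kN → net-section rupture.

148.5 kN (net-section rupture governs)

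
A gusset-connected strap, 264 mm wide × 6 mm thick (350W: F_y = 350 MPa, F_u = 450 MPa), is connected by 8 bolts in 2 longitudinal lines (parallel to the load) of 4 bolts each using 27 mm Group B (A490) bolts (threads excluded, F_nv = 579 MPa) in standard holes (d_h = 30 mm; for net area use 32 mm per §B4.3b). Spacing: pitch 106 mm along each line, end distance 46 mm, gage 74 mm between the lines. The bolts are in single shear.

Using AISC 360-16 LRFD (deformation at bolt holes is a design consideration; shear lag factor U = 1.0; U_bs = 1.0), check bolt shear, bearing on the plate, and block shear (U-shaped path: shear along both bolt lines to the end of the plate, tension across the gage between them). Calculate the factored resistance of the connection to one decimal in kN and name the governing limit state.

697.4 kN (block shear governs)

Bolt shear: A_b = π(27)²/4 = 572.56 mm². φR_n = 0.75 × 579 × 572.56 × 8 × 1 = 1989.1 kN.
Bearing (6 mm plate, F_u = 450 MPa): end bolts L_c = 46 − 30/2 = 31, R_n = min(1.2×31×6×450, 2.4×27×6×450) = 100.44 kN/bolt; interior L_c = 106 − 30 = 76, R_n = 174.96 kN/bolt. φR_n = 0.75 × (2×100.44 + 6×174.96) = 938.0 kN.
Block shear: shear path 2×[46+3×106] = 2×364 mm, A_gv = 4368, A_nv = 2×(364 − 3.5×32)×6 = 3024 mm²; tension across gage: (74 − 1×32)×6 = 252 mm². R_n = min(0.6×450×3024, 0.6×350×4368) + 1.0×450×252 = min(816.48, 917.28) + 113.4 = 929.88 kN. φR_n = 0.75 × 929.88 = 697.4 kN.
Governing: min(1989.1, 938.0, 697.4) = 697.4 kN → block shear.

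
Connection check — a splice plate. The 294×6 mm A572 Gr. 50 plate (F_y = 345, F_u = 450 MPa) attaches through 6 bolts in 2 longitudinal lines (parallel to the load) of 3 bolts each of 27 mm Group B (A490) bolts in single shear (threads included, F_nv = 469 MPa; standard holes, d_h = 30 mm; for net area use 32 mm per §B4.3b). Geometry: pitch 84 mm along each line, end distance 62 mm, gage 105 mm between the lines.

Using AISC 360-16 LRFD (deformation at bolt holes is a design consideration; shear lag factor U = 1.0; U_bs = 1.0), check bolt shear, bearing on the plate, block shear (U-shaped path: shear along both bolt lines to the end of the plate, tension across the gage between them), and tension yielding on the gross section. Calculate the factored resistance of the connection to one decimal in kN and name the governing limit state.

Bolt shear: A_b = π(27)²/4 = 572.56 mm². φR_n = 0.75 × 469 × 572.56 × 6 × 1 = 1208.4 kN.
Bearing (6 mm plate, F_u = 450 MPa): end bolts L_c = 62 − 30/2 = 47, R_n = min(1.2×47×6×450, 2.4×27×6×450) = 152.28 kN/bolt; interior L_c = 84 − 30 = 54, R_n = 174.96 kN/bolt. φR_n = 0.75 × (2×152.28 + 4×174.96) = 753.3 kN.
Block shear: shear path 2×[62+2×84] = 2×230 mm, A_gv = 2760, A_nv = 2×(230 − 2.5×32)×6 = 1800 mm²; tension across gage: (105 − 1×32)×6 = 438 mm². R_n = min(0.6×450×1800, 0.6×345×2760) + 1.0×450×438 = min(486, 571.32) + 197.1 = 683.1 kN. φR_n = 0.75 × 683.1 = 512.3 kN.
Tension yield (gross): A_g = 294×6 = 1764 mm². φR_n = 0.90 × 345 × 1764 = 547.7 kN.
Governing: min(1208.4, 753.3, 512.3, 547.7) = 512.3 kN → block shear.

512.3 kN (block shear governs)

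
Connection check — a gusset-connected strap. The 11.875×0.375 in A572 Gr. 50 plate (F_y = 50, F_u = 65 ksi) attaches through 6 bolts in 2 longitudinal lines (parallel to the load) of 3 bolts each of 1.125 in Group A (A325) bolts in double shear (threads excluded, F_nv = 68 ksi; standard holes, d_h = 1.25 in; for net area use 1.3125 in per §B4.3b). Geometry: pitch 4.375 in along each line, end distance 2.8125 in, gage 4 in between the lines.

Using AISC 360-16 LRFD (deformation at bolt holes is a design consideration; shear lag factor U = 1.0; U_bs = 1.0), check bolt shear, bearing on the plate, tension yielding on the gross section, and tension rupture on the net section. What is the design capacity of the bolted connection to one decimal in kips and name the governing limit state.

Bolt shear: A_b = π(1.125)²/4 = 0.99402 in². φR_n = 0.75 × 68 × 0.99402 × 6 × 2 = 608.3 kips.
Bearing (0.375 in plate, F_u = 65 ksi): end bolts L_c = 2.8125 − 1.25/2 = 2.1875, R_n = min(1.2×2.1875×0.375×65, 2.4×1.125×0.375×65) = 63.984 kips/bolt; interior L_c = 4.375 − 1.25 = 3.125, R_n = 65.813 kips/bolt. φR_n = 0.75 × (2×63.984 + 4×65.813) = 293.4 kips.
Tension yield (gross): A_g = 11.875×0.375 = 4.4531 in². φR_n = 0.90 × 50 × 4.4531 = 200.4 kips.
Tension rupture (net): A_n = (11.875 − 2×1.3125)×0.375 = 3.4688 in² (U = 1.0, A_e = A_n). φR_n = 0.75 × 65 × 3.4688 = 169.1 kips.
Governing: min(608.3, 293.4, 200.4, 169.1) = 169.1 kips → net-section rupture.

169.1 kips (net-section rupture governs)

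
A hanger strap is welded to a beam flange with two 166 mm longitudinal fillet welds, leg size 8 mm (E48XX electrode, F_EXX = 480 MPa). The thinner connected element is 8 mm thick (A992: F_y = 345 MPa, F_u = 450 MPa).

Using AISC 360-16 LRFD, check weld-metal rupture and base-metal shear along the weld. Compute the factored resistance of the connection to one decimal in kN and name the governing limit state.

405.6 kN (weld metal governs)

Weld metal: throat = 0.707×8 = 5.656 mm, L = 2×166 = 332 mm. φR_n = 0.75 × 0.6 × 480 × 5.656 × 332 = 405.6 kN.
Base metal shear (8 mm plate): yield φR_n = 1.0×0.6×345×8×332 = 549.8 kN; rupture φR_n = 0.75×0.6×450×8×332 = 537.8 kN; take 537.8 kN (rupture).
Governing: min(405.6, 537.8) = 405.6 kN → weld metal.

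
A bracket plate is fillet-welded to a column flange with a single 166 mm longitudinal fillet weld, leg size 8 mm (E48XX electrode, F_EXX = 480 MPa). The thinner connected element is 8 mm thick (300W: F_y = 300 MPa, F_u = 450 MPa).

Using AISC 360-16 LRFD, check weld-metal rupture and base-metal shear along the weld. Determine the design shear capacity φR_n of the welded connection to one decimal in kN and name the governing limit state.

202.8 kN (weld metal governs)

Weld metal: throat = 0.707×8 = 5.656 mm, L = 166 mm. φR_n = 0.75 × 0.6 × 480 × 5.656 × 166 = 202.8 kN.
Base metal shear (8 mm plate): yield φR_n = 1.0×0.6×300×8×166 = 239.0 kN; rupture φR_n = 0.75×0.6×450×8×166 = 268.9 kN; take 239.0 kN (yield).
Governing: min(202.8, 239.0) = 202.8 kN → weld metal.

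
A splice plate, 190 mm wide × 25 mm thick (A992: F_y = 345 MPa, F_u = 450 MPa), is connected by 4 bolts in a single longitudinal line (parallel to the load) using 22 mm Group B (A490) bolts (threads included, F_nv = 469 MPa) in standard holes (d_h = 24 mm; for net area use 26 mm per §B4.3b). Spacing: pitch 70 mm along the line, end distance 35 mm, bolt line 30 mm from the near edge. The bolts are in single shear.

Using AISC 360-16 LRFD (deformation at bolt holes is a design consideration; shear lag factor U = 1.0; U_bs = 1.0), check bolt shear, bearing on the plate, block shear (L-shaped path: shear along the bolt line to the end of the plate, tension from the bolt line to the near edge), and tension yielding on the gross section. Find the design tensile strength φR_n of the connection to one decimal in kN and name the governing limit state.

534.8 kN (bolt shear governs)

Bolt shear: A_b = π(22)²/4 = 380.13 mm². φR_n = 0.75 × 469 × 380.13 × 4 × 1 = 534.8 kN.
Bearing (25 mm plate, F_u = 450 MPa): end bolts L_c = 35 − 24/2 = 23, R_n = min(1.2×23×25×450, 2.4×22×25×450) = 310.5 kN/bolt; interior L_c = 70 − 24 = 46, R_n = 594 kN/bolt. φR_n = 0.75 × (1×310.5 + 3×594) = 1569.4 kN.
Block shear: shear path 1×[35+3×70] = 1×245 mm, A_gv = 6125, A_nv = 1×(245 − 3.5×26)×25 = 3850 mm²; tension to near edge: (30 − 0.5×26)×25 = 425 mm². R_n = min(0.6×450×3850, 0.6×345×6125) + 1.0×450×425 = min(1039.5, 1267.9) + 191.25 = 1230.8 kN. φR_n = 0.75 × 1230.8 = 923.1 kN.
Tension yield (gross): A_g = 190×25 = 4750 mm². φR_n = 0.90 × 345 × 4750 = 1474.9 kN.
Governing: min(534.8, 1569.4, 923.1, 1474.9) = 534.8 kN → bolt shear.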